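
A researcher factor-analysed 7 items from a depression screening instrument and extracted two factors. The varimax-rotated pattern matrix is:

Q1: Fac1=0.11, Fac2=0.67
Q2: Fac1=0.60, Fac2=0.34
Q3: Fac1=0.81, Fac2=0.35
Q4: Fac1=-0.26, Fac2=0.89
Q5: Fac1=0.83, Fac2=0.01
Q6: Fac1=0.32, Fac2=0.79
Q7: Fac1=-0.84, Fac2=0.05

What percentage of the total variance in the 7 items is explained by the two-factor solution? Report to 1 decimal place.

Communalities: 0.4610, 0.4756, 0.7786, 0.8597, 0.6890, 0.7265, 0.7081; Σh² = 4.6985.
Total variance with 7 standardized items is 7, so the solution explains 4.6985/7 = 0.6712 = 67.12%.

67.1%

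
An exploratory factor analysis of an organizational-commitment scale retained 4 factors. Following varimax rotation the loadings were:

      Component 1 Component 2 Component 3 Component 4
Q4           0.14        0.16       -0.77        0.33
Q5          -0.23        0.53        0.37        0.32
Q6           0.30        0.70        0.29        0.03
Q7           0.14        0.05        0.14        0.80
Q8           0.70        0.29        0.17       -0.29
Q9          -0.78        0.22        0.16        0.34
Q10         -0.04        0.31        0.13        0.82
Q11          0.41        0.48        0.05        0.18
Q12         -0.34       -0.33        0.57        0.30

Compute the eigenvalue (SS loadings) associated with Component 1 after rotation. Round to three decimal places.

1.566

SS loadings for Component 1 = 0.14² + (-0.23)² + 0.30² + 0.14² + 0.70² + (-0.78)² + (-0.04)² + 0.41² + (-0.34)² = 0.0196 + 0.0529 + 0.0900 + 0.0196 + 0.4900 + 0.6084 + 0.0016 + 0.1681 + 0.1156 = 1.5658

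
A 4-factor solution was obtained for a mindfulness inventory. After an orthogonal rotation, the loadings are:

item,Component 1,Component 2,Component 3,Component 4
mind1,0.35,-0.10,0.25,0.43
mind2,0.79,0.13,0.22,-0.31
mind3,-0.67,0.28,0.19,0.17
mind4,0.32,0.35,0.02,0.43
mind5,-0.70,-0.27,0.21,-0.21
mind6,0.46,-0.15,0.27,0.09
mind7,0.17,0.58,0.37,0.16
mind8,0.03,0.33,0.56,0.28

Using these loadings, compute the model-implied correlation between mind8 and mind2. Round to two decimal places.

0.10

r̂ = Σ λ_i·λ_j across factors = (0.03)(0.79) + (0.33)(0.13) + (0.56)(0.22) + (0.28)(-0.31)
  = +0.0237 +0.0429 +0.1232 -0.0868 = 0.1030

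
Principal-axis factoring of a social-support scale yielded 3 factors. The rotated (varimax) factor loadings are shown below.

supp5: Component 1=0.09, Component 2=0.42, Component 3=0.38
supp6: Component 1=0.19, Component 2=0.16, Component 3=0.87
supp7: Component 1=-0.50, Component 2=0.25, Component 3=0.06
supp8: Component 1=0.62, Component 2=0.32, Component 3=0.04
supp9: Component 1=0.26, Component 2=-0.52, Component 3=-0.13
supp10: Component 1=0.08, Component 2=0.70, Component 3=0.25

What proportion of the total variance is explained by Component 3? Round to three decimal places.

SS loadings for Component 3 = 0.38² + 0.87² + 0.06² + 0.04² + (-0.13)² + 0.25² = 0.9859
Proportion of variance = 0.9859 / 6 = 0.1643.

0.164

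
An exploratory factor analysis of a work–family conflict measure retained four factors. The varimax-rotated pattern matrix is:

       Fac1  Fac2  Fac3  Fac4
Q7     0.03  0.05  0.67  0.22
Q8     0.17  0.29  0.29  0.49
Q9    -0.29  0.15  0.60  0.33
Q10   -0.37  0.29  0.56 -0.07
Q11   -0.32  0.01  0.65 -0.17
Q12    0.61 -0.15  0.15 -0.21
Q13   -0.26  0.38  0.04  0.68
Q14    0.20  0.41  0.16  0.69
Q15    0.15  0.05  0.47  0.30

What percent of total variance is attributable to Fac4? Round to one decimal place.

16.7%

SS loadings for Fac4 = 0.22² + 0.49² + 0.33² + (-0.07)² + (-0.17)² + (-0.21)² + 0.68² + 0.69² + 0.30² = 1.5038
With 9 standardized items, total variance = 9. Proportion = 1.5038/9 = 0.1671 → 16.71%.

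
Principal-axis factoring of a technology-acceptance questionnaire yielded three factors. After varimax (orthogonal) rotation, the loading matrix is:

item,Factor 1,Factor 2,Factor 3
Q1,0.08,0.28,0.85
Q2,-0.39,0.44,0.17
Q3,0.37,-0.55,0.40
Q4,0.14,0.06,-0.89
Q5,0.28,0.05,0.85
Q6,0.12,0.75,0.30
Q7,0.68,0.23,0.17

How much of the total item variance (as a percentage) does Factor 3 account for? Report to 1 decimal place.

36.4%

SS loadings for Factor 3 = 0.85² + 0.17² + 0.40² + (-0.89)² + 0.85² + 0.30² + 0.17² = 2.5449
With 7 standardized items, total variance = 7. Proportion = 2.5449/7 = 0.3636 → 36.36%.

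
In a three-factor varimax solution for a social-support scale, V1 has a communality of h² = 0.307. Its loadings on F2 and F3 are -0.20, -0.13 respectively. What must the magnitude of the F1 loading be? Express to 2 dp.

Under orthogonal rotation h² = Σλ², so λ_F1² = h² − (0.0569) = 0.307 − 0.0569 = 0.2501.
|λ| = √0.2501 = 0.5001.

0.50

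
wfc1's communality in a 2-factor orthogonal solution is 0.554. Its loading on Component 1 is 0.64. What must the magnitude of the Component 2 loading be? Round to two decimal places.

0.38

Under orthogonal rotation h² = Σλ², so λ_Component 2² = h² − (0.4096) = 0.554 − 0.4096 = 0.1444.
|λ| = √0.1444 = 0.3800.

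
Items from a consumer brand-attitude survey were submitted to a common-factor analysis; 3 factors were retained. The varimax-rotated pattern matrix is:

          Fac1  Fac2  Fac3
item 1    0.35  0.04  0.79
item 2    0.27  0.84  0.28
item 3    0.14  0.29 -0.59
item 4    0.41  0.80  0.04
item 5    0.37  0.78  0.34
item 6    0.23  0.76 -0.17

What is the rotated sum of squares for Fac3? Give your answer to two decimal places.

SS loadings for Fac3 = 0.79² + 0.28² + (-0.59)² + 0.04² + 0.34² + (-0.17)² = 0.6241 + 0.0784 + 0.3481 + 0.0016 + 0.1156 + 0.0289 = 1.1967

1.20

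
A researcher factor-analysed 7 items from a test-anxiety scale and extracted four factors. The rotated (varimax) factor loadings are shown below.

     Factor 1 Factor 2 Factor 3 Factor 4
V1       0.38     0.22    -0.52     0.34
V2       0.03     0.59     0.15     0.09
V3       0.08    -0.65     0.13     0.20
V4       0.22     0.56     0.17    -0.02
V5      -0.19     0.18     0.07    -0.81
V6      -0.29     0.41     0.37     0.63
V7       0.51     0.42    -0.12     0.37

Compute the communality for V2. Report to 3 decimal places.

0.380

h² = 0.03² + 0.59² + 0.15² + 0.09² = 0.0009 + 0.3481 + 0.0225 + 0.0081 = 0.3796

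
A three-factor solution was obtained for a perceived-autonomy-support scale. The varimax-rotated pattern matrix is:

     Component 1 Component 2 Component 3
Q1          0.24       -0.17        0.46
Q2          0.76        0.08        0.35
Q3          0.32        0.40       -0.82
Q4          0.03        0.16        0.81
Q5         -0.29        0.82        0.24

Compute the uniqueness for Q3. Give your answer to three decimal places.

h² = 0.32² + 0.40² + (-0.82)² = 0.1024 + 0.1600 + 0.6724 = 0.9348
Uniqueness u² = 1 − h² = 1 − 0.9348 = 0.0652

0.065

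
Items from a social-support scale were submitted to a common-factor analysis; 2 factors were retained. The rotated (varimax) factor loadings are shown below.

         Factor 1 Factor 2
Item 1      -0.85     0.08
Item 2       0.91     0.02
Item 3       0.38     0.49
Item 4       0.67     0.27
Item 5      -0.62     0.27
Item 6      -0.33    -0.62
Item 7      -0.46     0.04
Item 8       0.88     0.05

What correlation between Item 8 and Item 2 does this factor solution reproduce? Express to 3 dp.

r̂ = Σ λ_i·λ_j across factors = (0.88)(0.91) + (0.05)(0.02)
  = +0.8008 +0.0010 = 0.8018

0.802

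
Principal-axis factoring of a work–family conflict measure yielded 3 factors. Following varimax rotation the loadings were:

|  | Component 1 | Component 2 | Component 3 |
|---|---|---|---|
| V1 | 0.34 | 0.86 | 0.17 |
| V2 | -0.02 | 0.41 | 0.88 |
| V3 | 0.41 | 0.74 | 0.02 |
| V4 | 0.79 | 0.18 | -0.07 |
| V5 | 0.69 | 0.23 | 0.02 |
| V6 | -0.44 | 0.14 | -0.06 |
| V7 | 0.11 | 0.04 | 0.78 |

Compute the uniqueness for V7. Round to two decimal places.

0.38

h² = 0.11² + 0.04² + 0.78² = 0.0121 + 0.0016 + 0.6084 = 0.6221
Uniqueness u² = 1 − h² = 1 − 0.6221 = 0.3779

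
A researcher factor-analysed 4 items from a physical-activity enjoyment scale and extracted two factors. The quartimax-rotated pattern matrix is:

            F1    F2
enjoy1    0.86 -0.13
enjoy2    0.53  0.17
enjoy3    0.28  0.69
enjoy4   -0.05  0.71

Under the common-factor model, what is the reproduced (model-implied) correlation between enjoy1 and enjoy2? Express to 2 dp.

r̂ = Σ λ_i·λ_j across factors = (0.86)(0.53) + (-0.13)(0.17)
  = +0.4558 -0.0221 = 0.4337

0.43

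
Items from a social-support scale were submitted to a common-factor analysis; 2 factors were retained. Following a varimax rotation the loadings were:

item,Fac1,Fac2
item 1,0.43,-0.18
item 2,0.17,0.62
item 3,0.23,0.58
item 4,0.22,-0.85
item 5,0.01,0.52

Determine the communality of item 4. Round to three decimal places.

0.771

h² = 0.22² + (-0.85)² = 0.0484 + 0.7225 = 0.7709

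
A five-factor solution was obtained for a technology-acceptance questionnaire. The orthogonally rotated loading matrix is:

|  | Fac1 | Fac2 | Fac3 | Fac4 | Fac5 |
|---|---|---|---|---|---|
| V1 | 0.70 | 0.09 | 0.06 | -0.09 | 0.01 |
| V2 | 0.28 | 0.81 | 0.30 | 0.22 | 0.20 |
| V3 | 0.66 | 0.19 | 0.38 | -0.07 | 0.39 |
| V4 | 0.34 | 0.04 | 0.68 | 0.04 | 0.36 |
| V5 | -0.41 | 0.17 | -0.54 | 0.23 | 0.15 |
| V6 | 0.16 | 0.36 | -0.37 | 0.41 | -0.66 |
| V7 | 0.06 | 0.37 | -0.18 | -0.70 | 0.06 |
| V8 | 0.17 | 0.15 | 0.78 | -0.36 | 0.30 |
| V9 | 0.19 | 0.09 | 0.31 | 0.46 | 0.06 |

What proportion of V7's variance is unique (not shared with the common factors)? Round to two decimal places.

h² = 0.06² + 0.37² + (-0.18)² + (-0.70)² + 0.06² = 0.0036 + 0.1369 + 0.0324 + 0.4900 + 0.0036 = 0.6665
Uniqueness u² = 1 − h² = 1 − 0.6665 = 0.3335

0.33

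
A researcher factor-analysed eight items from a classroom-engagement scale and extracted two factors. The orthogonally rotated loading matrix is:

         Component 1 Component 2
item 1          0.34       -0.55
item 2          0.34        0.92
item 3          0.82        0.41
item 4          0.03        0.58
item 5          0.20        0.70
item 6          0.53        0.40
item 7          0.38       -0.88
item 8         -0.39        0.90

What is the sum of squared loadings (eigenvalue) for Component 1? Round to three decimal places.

1.522

SS loadings for Component 1 = 0.34² + 0.34² + 0.82² + 0.03² + 0.20² + 0.53² + 0.38² + (-0.39)² = 0.1156 + 0.1156 + 0.6724 + 0.0009 + 0.0400 + 0.2809 + 0.1444 + 0.1521 = 1.5219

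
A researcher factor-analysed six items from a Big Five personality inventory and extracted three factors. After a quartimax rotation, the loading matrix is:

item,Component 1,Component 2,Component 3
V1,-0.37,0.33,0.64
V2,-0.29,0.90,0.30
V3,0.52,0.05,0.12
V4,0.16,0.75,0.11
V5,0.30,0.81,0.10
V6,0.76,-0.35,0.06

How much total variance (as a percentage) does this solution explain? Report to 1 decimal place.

SS loadings by factor: 1.1846, 2.2625, 0.5397; total = 3.9868.
Total variance with 6 standardized items is 6, so the solution explains 3.9868/6 = 0.6645 = 66.45%.

66.4%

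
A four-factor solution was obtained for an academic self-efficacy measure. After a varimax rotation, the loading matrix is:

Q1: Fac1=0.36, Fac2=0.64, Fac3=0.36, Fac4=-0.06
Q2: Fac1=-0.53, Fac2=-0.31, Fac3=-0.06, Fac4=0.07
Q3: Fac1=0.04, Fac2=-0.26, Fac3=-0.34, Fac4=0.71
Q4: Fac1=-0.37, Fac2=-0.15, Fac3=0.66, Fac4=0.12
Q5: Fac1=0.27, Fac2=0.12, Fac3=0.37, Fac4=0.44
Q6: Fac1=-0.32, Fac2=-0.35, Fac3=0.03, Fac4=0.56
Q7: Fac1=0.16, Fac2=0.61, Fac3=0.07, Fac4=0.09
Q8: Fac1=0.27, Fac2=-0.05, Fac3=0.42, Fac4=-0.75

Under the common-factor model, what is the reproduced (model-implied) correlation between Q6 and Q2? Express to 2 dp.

r̂ = Σ λ_i·λ_j across factors = (-0.32)(-0.53) + (-0.35)(-0.31) + (0.03)(-0.06) + (0.56)(0.07)
  = +0.1696 +0.1085 -0.0018 +0.0392 = 0.3155

0.32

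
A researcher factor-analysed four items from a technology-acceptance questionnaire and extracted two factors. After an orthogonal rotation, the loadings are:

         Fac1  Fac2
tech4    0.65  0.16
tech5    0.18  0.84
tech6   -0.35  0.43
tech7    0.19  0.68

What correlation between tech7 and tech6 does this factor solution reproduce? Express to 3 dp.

r̂ = Σ λ_i·λ_j across factors = (0.19)(-0.35) + (0.68)(0.43)
  = -0.0665 +0.2924 = 0.2259

0.226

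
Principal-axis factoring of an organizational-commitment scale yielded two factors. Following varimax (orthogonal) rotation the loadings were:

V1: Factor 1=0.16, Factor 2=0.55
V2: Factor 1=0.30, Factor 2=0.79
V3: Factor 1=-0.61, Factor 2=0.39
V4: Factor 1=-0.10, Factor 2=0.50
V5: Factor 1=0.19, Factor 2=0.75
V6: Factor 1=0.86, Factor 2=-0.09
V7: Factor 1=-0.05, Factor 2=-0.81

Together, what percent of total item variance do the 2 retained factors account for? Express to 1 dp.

Communalities: 0.3281, 0.7141, 0.5242, 0.2600, 0.5986, 0.7477, 0.6586; Σh² = 3.8313.
Total variance with 7 standardized items is 7, so the solution explains 3.8313/7 = 0.5473 = 54.73%.

54.7%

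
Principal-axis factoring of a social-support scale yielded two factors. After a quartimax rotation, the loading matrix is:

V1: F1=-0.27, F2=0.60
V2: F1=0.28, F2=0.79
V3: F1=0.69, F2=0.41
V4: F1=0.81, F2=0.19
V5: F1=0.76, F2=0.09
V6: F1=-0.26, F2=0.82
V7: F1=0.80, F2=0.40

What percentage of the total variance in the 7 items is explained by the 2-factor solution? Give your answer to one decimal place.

65.7%

Communalities: 0.4329, 0.7025, 0.6442, 0.6922, 0.5857, 0.7400, 0.8000; Σh² = 4.5975.
Total variance with 7 standardized items is 7, so the solution explains 4.5975/7 = 0.6568 = 65.68%.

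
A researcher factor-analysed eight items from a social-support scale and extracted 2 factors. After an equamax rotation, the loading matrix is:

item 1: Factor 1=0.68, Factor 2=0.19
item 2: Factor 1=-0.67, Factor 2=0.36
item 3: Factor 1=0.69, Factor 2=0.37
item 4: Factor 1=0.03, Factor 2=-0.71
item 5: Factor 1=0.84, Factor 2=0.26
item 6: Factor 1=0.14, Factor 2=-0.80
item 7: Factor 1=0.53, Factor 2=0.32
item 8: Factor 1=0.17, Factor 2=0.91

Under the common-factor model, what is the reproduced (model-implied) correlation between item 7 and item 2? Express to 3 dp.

r̂ = Σ λ_i·λ_j across factors = (0.53)(-0.67) + (0.32)(0.36)
  = -0.3551 +0.1152 = -0.2399

-0.240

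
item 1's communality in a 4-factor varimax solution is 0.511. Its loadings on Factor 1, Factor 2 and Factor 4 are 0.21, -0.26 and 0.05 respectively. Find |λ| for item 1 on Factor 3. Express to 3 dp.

0.630

Under orthogonal rotation h² = Σλ², so λ_Factor 3² = h² − (0.1142) = 0.511 − 0.1142 = 0.3968.
|λ| = √0.3968 = 0.6299.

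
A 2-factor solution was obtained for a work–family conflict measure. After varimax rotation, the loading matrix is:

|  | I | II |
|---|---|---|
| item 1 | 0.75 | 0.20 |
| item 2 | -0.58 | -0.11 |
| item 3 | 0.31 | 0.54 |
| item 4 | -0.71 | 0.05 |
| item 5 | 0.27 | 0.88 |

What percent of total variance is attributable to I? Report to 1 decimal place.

SS loadings for I = 0.75² + (-0.58)² + 0.31² + (-0.71)² + 0.27² = 1.5720
With 5 standardized items, total variance = 5. Proportion = 1.5720/5 = 0.3144 → 31.44%.

31.4%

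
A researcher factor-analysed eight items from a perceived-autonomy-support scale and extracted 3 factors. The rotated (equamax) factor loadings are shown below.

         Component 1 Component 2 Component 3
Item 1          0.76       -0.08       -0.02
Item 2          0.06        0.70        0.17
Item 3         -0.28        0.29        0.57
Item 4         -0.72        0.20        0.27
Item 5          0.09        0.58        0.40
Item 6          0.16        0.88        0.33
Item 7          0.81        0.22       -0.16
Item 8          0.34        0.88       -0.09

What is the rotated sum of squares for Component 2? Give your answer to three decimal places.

SS loadings for Component 2 = (-0.08)² + 0.70² + 0.29² + 0.20² + 0.58² + 0.88² + 0.22² + 0.88² = 0.0064 + 0.4900 + 0.0841 + 0.0400 + 0.3364 + 0.7744 + 0.0484 + 0.7744 = 2.5541

2.554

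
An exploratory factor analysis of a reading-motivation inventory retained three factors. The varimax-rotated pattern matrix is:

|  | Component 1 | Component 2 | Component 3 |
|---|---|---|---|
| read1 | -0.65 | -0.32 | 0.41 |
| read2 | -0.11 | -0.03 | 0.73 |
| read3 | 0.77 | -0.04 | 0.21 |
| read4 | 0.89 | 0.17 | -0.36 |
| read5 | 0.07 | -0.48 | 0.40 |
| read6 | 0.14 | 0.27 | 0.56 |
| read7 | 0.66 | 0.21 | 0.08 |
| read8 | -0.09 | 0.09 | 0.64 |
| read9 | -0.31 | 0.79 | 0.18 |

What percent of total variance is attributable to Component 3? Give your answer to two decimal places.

19.96%

SS loadings for Component 3 = 0.41² + 0.73² + 0.21² + (-0.36)² + 0.40² + 0.56² + 0.08² + 0.64² + 0.18² = 1.7967
With 9 standardized items, total variance = 9. Proportion = 1.7967/9 = 0.1996 → 19.96%.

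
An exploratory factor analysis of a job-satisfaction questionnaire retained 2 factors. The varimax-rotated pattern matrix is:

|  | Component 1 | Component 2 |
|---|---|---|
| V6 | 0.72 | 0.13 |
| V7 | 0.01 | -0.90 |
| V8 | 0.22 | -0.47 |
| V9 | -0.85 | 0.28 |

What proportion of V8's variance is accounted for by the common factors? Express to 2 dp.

0.27

h² = 0.22² + (-0.47)² = 0.0484 + 0.2209 = 0.2693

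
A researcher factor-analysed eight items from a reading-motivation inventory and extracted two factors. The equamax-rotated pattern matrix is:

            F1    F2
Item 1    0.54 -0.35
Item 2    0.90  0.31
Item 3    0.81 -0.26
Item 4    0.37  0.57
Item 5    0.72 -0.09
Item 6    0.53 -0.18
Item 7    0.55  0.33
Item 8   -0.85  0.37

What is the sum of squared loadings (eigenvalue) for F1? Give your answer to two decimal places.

3.72

SS loadings for F1 = 0.54² + 0.90² + 0.81² + 0.37² + 0.72² + 0.53² + 0.55² + (-0.85)² = 0.2916 + 0.8100 + 0.6561 + 0.1369 + 0.5184 + 0.2809 + 0.3025 + 0.7225 = 3.7189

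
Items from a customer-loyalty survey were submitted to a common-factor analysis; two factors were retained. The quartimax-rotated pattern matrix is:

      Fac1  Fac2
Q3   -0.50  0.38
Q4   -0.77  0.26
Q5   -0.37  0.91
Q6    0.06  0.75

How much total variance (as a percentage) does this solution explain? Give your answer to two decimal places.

64.65%

SS loadings by factor: 0.9834, 1.6026; total = 2.5860.
Total variance with 4 standardized items is 4, so the solution explains 2.5860/4 = 0.6465 = 64.65%.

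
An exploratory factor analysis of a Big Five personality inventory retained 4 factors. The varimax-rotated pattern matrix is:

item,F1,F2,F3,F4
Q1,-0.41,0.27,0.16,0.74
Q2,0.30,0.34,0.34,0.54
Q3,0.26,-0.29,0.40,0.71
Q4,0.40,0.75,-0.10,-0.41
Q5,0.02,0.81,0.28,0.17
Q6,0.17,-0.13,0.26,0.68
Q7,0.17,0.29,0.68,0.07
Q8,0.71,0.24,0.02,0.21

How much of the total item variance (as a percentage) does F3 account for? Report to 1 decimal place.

11.5%

SS loadings for F3 = 0.16² + 0.34² + 0.40² + (-0.10)² + 0.28² + 0.26² + 0.68² + 0.02² = 0.9200
With 8 standardized items, total variance = 8. Proportion = 0.9200/8 = 0.1150 → 11.50%.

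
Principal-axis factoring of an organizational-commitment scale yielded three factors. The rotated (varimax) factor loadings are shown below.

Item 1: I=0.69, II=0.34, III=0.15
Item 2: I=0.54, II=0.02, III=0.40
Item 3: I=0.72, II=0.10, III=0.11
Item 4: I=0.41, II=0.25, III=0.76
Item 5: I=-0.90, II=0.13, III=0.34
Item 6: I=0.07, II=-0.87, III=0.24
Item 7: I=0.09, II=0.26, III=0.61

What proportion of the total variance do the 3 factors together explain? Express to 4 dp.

0.6607

Communalities: 0.6142, 0.4520, 0.5405, 0.8082, 0.9425, 0.8194, 0.4478; Σh² = 4.6246.
Total variance with 7 standardized items is 7, so the solution explains 4.6246/7 = 0.6607.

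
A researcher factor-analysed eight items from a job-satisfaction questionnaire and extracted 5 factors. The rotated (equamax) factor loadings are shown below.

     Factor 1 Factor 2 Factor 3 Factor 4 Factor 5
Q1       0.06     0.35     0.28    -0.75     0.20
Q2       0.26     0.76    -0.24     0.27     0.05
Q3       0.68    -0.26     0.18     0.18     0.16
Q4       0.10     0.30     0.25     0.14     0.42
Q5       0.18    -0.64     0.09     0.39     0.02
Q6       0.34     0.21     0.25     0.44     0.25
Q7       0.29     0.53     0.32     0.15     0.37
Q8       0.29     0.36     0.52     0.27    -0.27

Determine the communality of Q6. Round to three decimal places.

h² = 0.34² + 0.21² + 0.25² + 0.44² + 0.25² = 0.1156 + 0.0441 + 0.0625 + 0.1936 + 0.0625 = 0.4783

0.478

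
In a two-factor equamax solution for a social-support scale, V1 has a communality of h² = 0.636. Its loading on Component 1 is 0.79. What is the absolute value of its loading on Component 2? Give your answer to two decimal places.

0.11

Under orthogonal rotation h² = Σλ², so λ_Component 2² = h² − (0.6241) = 0.636 − 0.6241 = 0.0119.
|λ| = √0.0119 = 0.1091.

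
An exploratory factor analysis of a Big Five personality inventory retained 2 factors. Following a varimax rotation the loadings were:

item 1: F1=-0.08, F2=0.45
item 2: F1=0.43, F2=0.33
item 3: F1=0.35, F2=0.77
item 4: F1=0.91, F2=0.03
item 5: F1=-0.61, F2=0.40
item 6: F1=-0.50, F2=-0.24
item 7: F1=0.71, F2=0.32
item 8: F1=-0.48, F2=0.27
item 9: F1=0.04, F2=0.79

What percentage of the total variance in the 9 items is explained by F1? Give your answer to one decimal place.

SS loadings for F1 = (-0.08)² + 0.43² + 0.35² + 0.91² + (-0.61)² + (-0.50)² + 0.71² + (-0.48)² + 0.04² = 2.5001
With 9 standardized items, total variance = 9. Proportion = 2.5001/9 = 0.2778 → 27.78%.

27.8%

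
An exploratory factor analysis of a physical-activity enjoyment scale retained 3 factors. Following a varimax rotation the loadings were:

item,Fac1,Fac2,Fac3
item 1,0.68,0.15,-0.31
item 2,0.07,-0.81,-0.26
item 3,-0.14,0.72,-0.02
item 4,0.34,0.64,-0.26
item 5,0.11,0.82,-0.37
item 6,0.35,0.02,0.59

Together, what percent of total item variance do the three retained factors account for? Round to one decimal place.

SS loadings by factor: 0.7371, 2.2794, 0.7167; total = 3.7332.
Total variance with 6 standardized items is 6, so the solution explains 3.7332/6 = 0.6222 = 62.22%.

62.2%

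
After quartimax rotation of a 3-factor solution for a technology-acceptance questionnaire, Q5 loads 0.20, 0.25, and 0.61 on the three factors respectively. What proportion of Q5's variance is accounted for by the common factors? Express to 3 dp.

h² = 0.20² + 0.25² + 0.61² = 0.0400 + 0.0625 + 0.3721 = 0.4746

0.475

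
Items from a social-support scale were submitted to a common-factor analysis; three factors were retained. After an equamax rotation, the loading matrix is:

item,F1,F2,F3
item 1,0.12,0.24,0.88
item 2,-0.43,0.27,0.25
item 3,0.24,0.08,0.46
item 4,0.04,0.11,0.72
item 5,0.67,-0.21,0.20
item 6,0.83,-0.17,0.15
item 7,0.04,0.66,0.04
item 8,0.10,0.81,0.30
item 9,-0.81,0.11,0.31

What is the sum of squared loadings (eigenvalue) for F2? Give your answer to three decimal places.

1.326

SS loadings for F2 = 0.24² + 0.27² + 0.08² + 0.11² + (-0.21)² + (-0.17)² + 0.66² + 0.81² + 0.11² = 0.0576 + 0.0729 + 0.0064 + 0.0121 + 0.0441 + 0.0289 + 0.4356 + 0.6561 + 0.0121 = 1.3258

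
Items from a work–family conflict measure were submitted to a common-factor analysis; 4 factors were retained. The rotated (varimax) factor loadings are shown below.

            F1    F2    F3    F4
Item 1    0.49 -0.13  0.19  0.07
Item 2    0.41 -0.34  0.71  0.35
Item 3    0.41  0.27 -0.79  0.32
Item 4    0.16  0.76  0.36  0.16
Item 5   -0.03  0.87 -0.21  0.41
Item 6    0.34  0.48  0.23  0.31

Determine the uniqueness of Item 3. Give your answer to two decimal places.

h² = 0.41² + 0.27² + (-0.79)² + 0.32² = 0.1681 + 0.0729 + 0.6241 + 0.1024 = 0.9675
Uniqueness u² = 1 − h² = 1 − 0.9675 = 0.0325

0.03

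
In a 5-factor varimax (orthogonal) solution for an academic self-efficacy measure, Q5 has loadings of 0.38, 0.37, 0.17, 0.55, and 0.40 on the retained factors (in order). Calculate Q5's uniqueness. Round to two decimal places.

h² = 0.38² + 0.37² + 0.17² + 0.55² + 0.40² = 0.1444 + 0.1369 + 0.0289 + 0.3025 + 0.1600 = 0.7727
Uniqueness u² = 1 − h² = 1 − 0.7727 = 0.2273

0.23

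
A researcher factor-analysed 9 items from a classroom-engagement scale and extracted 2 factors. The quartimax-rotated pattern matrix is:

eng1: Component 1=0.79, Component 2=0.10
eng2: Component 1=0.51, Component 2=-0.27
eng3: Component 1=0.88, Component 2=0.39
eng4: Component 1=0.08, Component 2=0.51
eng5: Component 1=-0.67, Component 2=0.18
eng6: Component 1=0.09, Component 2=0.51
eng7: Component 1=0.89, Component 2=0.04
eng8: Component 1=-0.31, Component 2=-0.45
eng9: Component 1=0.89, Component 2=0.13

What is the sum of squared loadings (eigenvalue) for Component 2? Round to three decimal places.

SS loadings for Component 2 = 0.10² + (-0.27)² + 0.39² + 0.51² + 0.18² + 0.51² + 0.04² + (-0.45)² + 0.13² = 0.0100 + 0.0729 + 0.1521 + 0.2601 + 0.0324 + 0.2601 + 0.0016 + 0.2025 + 0.0169 = 1.0086

1.009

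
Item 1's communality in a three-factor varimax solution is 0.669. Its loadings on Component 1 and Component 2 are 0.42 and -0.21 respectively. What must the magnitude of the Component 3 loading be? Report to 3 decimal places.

Under orthogonal rotation h² = Σλ², so λ_Component 3² = h² − (0.2205) = 0.669 − 0.2205 = 0.4485.
|λ| = √0.4485 = 0.6697.

0.670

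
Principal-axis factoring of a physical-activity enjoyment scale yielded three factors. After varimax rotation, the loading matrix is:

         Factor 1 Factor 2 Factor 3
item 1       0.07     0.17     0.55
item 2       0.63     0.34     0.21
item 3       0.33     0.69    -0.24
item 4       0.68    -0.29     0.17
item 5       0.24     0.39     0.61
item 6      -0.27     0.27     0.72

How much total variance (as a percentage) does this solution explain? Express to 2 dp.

55.95%

Communalities: 0.3363, 0.5566, 0.6426, 0.5754, 0.5818, 0.6642; Σh² = 3.3569.
Total variance with 6 standardized items is 6, so the solution explains 3.3569/6 = 0.5595 = 55.95%.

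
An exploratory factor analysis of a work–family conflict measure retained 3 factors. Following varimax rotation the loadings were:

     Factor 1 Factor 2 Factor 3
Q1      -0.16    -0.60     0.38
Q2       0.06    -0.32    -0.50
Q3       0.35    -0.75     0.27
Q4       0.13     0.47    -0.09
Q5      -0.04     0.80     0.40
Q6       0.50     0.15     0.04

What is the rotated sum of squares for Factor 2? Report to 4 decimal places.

SS loadings for Factor 2 = (-0.60)² + (-0.32)² + (-0.75)² + 0.47² + 0.80² + 0.15² = 0.3600 + 0.1024 + 0.5625 + 0.2209 + 0.6400 + 0.0225 = 1.9083

1.9083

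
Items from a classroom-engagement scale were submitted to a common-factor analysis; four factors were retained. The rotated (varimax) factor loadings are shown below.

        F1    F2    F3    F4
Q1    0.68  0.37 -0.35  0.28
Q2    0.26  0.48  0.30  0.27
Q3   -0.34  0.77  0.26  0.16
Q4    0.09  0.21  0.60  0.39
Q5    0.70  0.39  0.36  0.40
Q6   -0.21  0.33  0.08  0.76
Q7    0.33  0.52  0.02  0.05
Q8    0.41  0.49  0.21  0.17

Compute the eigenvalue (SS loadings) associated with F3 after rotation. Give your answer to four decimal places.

0.8206

SS loadings for F3 = (-0.35)² + 0.30² + 0.26² + 0.60² + 0.36² + 0.08² + 0.02² + 0.21² = 0.1225 + 0.0900 + 0.0676 + 0.3600 + 0.1296 + 0.0064 + 0.0004 + 0.0441 = 0.8206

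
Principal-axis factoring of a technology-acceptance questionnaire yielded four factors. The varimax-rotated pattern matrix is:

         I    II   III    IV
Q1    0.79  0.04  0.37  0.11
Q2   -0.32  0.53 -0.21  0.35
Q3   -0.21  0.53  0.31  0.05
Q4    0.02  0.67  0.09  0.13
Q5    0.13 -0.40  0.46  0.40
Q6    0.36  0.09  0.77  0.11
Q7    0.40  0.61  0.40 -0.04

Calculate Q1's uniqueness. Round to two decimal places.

h² = 0.79² + 0.04² + 0.37² + 0.11² = 0.6241 + 0.0016 + 0.1369 + 0.0121 = 0.7747
Uniqueness u² = 1 − h² = 1 − 0.7747 = 0.2253

0.23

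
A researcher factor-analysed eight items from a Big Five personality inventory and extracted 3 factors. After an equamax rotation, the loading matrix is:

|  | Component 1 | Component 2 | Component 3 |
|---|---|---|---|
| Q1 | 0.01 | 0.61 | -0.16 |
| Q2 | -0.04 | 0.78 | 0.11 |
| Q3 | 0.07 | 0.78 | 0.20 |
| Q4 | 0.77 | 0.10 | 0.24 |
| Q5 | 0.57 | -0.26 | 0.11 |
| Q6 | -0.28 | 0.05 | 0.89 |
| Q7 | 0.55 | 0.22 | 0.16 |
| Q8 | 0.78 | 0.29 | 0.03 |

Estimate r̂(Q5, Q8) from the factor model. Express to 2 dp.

r̂ = Σ λ_i·λ_j across factors = (0.57)(0.78) + (-0.26)(0.29) + (0.11)(0.03)
  = +0.4446 -0.0754 +0.0033 = 0.3725

0.37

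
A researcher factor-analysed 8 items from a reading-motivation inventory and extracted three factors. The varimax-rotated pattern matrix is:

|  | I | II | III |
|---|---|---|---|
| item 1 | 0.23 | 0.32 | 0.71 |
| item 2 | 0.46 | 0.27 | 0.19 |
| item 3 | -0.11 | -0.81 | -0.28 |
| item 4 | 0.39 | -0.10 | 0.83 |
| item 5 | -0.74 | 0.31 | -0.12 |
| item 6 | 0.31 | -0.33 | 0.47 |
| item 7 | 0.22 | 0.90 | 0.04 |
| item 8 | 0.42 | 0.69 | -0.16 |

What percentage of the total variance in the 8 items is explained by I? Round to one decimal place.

SS loadings for I = 0.23² + 0.46² + (-0.11)² + 0.39² + (-0.74)² + 0.31² + 0.22² + 0.42² = 1.2972
With 8 standardized items, total variance = 8. Proportion = 1.2972/8 = 0.1621 → 16.21%.

16.2%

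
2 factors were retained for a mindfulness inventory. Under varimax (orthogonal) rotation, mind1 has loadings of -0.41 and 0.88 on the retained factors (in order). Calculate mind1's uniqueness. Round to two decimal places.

0.06

h² = (-0.41)² + 0.88² = 0.1681 + 0.7744 = 0.9425
Uniqueness u² = 1 − h² = 1 − 0.9425 = 0.0575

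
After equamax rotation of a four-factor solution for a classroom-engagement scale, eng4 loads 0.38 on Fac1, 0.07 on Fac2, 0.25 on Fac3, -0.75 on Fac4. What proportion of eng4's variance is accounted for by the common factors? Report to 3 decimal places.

0.774

h² = 0.38² + 0.07² + 0.25² + (-0.75)² = 0.1444 + 0.0049 + 0.0625 + 0.5625 = 0.7743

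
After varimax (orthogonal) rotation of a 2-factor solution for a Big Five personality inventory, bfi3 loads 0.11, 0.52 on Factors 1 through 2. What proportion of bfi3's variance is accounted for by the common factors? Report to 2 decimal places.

0.28

h² = 0.11² + 0.52² = 0.0121 + 0.2704 = 0.2825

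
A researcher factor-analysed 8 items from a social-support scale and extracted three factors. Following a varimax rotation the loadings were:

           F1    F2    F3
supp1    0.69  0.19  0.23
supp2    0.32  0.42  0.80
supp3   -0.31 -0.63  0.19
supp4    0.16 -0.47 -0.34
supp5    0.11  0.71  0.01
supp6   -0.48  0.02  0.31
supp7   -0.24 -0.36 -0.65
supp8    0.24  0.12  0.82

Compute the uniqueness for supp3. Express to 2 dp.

0.47

h² = (-0.31)² + (-0.63)² + 0.19² = 0.0961 + 0.3969 + 0.0361 = 0.5291
Uniqueness u² = 1 − h² = 1 − 0.5291 = 0.4709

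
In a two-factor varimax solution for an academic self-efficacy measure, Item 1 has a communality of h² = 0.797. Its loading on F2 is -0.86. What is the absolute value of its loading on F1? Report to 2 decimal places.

Under orthogonal rotation h² = Σλ², so λ_F1² = h² − (0.7396) = 0.797 − 0.7396 = 0.0574.
|λ| = √0.0574 = 0.2396.

0.24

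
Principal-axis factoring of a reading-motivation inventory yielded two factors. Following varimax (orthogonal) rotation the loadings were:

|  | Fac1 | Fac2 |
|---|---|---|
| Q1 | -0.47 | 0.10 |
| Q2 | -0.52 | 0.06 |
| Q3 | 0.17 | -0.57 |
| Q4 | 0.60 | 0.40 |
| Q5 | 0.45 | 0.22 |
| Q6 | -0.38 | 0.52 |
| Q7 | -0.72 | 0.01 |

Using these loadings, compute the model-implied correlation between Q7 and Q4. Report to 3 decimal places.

-0.428

r̂ = Σ λ_i·λ_j across factors = (-0.72)(0.60) + (0.01)(0.40)
  = -0.4320 +0.0040 = -0.4280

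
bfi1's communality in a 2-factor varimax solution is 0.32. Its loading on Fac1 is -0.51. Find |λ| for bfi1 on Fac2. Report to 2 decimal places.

Under orthogonal rotation h² = Σλ², so λ_Fac2² = h² − (0.2601) = 0.32 − 0.2601 = 0.0599.
|λ| = √0.0599 = 0.2447.

0.24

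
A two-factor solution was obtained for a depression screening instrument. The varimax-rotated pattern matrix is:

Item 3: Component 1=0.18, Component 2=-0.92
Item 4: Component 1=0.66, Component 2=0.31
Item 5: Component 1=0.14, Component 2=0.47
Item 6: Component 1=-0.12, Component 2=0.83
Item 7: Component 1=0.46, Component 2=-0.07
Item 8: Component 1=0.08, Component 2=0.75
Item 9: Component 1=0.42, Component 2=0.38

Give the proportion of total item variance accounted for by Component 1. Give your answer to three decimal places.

SS loadings for Component 1 = 0.18² + 0.66² + 0.14² + (-0.12)² + 0.46² + 0.08² + 0.42² = 0.8964
Proportion of variance = 0.8964 / 7 = 0.1281.

0.128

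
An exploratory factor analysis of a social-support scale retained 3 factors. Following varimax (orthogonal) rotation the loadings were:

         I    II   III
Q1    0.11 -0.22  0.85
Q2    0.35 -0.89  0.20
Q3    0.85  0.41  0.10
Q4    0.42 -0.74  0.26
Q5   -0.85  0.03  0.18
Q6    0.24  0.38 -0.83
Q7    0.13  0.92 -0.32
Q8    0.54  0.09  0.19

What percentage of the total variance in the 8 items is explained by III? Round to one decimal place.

SS loadings for III = 0.85² + 0.20² + 0.10² + 0.26² + 0.18² + (-0.83)² + (-0.32)² + 0.19² = 1.6999
With 8 standardized items, total variance = 8. Proportion = 1.6999/8 = 0.2125 → 21.25%.

21.2%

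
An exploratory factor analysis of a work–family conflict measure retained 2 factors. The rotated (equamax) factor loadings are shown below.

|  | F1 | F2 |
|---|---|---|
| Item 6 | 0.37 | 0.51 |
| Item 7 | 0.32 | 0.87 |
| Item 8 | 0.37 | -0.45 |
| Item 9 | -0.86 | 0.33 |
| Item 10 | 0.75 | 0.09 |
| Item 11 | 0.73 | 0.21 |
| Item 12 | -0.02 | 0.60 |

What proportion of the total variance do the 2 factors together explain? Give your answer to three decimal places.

0.565

Communalities: 0.3970, 0.8593, 0.3394, 0.8485, 0.5706, 0.5770, 0.3604; Σh² = 3.9522.
Total variance with 7 standardized items is 7, so the solution explains 3.9522/7 = 0.5646.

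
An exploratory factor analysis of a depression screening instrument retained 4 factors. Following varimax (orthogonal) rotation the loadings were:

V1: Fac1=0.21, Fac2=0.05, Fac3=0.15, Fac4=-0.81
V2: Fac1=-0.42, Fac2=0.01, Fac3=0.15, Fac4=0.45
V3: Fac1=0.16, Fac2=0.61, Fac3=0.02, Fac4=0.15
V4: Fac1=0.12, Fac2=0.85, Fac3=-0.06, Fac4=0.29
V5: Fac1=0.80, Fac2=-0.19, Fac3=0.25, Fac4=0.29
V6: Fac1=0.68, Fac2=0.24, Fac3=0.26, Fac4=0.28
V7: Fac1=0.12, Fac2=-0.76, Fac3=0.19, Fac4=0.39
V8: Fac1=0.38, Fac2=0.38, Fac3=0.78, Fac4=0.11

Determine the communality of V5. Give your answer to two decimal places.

0.82

h² = 0.80² + (-0.19)² + 0.25² + 0.29² = 0.6400 + 0.0361 + 0.0625 + 0.0841 = 0.8227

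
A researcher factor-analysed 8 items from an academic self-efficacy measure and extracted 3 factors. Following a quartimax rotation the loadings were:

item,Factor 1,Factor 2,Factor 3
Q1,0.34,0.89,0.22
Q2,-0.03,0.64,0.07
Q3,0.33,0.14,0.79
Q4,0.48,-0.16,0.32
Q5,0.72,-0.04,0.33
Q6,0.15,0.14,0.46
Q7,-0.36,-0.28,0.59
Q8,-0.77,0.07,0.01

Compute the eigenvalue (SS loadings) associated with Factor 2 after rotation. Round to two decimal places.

1.35

SS loadings for Factor 2 = 0.89² + 0.64² + 0.14² + (-0.16)² + (-0.04)² + 0.14² + (-0.28)² + 0.07² = 0.7921 + 0.4096 + 0.0196 + 0.0256 + 0.0016 + 0.0196 + 0.0784 + 0.0049 = 1.3514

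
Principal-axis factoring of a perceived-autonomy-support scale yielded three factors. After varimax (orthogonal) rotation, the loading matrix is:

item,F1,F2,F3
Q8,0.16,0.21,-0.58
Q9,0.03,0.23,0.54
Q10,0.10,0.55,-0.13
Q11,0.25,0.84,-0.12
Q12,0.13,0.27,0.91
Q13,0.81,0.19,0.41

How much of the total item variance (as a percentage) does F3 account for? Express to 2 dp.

27.59%

SS loadings for F3 = (-0.58)² + 0.54² + (-0.13)² + (-0.12)² + 0.91² + 0.41² = 1.6555
With 6 standardized items, total variance = 6. Proportion = 1.6555/6 = 0.2759 → 27.59%.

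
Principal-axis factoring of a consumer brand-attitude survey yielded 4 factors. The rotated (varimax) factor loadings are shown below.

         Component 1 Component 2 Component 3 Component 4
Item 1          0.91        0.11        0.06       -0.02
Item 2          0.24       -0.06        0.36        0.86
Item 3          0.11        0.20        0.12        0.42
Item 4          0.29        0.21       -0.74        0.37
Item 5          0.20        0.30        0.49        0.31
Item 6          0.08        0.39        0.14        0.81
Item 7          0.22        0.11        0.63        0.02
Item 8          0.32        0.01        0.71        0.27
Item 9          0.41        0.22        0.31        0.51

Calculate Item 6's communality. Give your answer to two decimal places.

0.83

h² = 0.08² + 0.39² + 0.14² + 0.81² = 0.0064 + 0.1521 + 0.0196 + 0.6561 = 0.8342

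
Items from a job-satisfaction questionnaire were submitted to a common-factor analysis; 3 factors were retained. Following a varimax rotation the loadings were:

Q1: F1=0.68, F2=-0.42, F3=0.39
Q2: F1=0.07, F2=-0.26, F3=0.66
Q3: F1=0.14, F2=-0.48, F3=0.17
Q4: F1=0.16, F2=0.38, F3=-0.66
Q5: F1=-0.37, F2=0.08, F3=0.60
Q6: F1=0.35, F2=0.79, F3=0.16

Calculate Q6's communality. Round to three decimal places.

h² = 0.35² + 0.79² + 0.16² = 0.1225 + 0.6241 + 0.0256 = 0.7722

0.772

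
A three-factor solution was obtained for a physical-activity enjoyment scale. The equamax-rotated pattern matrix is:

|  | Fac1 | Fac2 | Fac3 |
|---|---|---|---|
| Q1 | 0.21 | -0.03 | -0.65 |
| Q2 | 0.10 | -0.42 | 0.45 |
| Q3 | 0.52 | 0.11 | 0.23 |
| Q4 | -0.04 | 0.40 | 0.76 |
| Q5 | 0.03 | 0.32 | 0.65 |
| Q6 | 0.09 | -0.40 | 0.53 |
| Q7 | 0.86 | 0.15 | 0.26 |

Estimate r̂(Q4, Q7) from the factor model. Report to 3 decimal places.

r̂ = Σ λ_i·λ_j across factors = (-0.04)(0.86) + (0.40)(0.15) + (0.76)(0.26)
  = -0.0344 +0.0600 +0.1976 = 0.2232

0.223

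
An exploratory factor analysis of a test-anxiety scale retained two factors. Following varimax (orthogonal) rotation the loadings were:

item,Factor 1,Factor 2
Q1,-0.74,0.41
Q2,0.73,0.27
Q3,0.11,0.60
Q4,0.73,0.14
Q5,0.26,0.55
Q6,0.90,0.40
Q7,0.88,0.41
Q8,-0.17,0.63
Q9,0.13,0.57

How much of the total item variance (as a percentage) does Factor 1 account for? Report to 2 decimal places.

36.93%

SS loadings for Factor 1 = (-0.74)² + 0.73² + 0.11² + 0.73² + 0.26² + 0.90² + 0.88² + (-0.17)² + 0.13² = 3.3233
With 9 standardized items, total variance = 9. Proportion = 3.3233/9 = 0.3693 → 36.93%.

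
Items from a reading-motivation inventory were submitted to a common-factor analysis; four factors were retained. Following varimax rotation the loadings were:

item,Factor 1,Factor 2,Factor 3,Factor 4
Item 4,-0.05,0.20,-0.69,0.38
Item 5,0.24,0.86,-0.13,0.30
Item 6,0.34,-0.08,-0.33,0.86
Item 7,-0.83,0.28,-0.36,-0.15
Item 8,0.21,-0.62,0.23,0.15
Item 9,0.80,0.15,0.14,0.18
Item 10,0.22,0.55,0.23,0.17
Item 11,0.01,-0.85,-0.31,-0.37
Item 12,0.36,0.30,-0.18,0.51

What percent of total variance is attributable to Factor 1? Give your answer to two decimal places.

SS loadings for Factor 1 = (-0.05)² + 0.24² + 0.34² + (-0.83)² + 0.21² + 0.80² + 0.22² + 0.01² + 0.36² = 1.7268
With 9 standardized items, total variance = 9. Proportion = 1.7268/9 = 0.1919 → 19.19%.

19.19%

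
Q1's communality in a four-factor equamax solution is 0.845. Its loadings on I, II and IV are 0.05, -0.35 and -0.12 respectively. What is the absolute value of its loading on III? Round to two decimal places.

0.84

Under orthogonal rotation h² = Σλ², so λ_III² = h² − (0.1394) = 0.845 − 0.1394 = 0.7056.
|λ| = √0.7056 = 0.8400.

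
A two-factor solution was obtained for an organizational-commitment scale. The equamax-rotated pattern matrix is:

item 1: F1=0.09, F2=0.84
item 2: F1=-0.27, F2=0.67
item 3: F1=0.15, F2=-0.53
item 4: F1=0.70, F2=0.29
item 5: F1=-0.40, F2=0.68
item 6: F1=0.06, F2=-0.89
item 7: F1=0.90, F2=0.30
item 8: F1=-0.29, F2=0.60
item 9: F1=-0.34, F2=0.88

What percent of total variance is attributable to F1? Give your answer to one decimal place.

SS loadings for F1 = 0.09² + (-0.27)² + 0.15² + 0.70² + (-0.40)² + 0.06² + 0.90² + (-0.29)² + (-0.34)² = 1.7668
With 9 standardized items, total variance = 9. Proportion = 1.7668/9 = 0.1963 → 19.63%.

19.6%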